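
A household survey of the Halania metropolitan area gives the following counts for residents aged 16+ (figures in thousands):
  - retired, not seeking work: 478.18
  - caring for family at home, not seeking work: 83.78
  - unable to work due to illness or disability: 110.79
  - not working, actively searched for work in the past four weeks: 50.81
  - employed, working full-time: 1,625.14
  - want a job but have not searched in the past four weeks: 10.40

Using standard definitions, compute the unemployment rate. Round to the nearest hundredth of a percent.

Employed = 1,625.14 thousand.
Unemployed = 50.81 thousand.
Labor force = 1,625.14 + 50.81 = 1,675.95 thousand.
Unemployment rate = 50.81 / 1,675.95 = 3.03%.

Unemployment rate ≈ 3.03%.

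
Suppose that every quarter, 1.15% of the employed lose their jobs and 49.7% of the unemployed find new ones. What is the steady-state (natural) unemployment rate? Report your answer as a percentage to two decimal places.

At steady state the flows balance: s·E = f·U, so U/(E+U) = s/(s+f).
u* = 1.15 / (1.15 + 49.7) = 1.15 / 50.85 = 2.26%.

Steady-state unemployment rate ≈ 2.26%.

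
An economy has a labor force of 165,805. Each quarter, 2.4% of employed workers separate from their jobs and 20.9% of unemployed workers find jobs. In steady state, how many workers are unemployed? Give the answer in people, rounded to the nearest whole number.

Steady-state unemployment rate u* = s/(s+f) = 2.4/(2.4+20.9) = 0.103004.
Unemployed = u* × labor force = 0.103004 × 165,805 ≈ 17,079.

About 17,079 are unemployed in steady state.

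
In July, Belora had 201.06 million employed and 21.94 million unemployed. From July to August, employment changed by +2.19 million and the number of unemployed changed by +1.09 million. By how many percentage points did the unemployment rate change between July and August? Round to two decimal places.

The unemployment rate changed by +0.34 percentage points.

July: labor force = 201.06 + 21.94 = 223.00; u = 21.94/223.00 = 9.84%.
August: labor force = 203.25 + 23.03 = 226.28; u = 23.03/226.28 = 10.18%.
Change = 10.18% − 9.84% = +0.34 pp.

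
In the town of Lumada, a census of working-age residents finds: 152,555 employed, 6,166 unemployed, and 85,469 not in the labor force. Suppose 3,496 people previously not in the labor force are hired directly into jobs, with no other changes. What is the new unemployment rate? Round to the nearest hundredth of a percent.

Initially, labor force = 152,555 + 6,166 = 158,721, so u = 6,166/158,721 = 3.88%.
After the change, employed and labor force both rise by 3,496; unemployed unchanged → E = 156,051, U = 6,166, labor force = 162,217.
New unemployment rate = 6,166 / 162,217 = 3.80%.

New unemployment rate ≈ 3.80%.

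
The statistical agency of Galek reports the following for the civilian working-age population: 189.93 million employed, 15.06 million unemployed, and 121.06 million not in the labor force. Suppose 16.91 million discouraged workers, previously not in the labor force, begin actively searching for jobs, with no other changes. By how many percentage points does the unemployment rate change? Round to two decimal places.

The unemployment rate changes by +7.06 percentage points.

Initially, labor force = 189.93 + 15.06 = 204.99 million, so u = 15.06/204.99 = 7.35%.
After the change, unemployed and labor force both rise by 16.91 → E = 189.93, U = 31.97, labor force = 221.90 million.
New unemployment rate = 31.97 / 221.90 = 14.41%.
Change = 14.41% − 7.35% = +7.06 percentage points.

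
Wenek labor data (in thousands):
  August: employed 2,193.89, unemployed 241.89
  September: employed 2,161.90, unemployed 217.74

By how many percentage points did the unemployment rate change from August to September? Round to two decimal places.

August: labor force = 2,193.89 + 241.89 = 2,435.78; u = 241.89/2,435.78 = 9.93%.
September: labor force = 2,161.90 + 217.74 = 2,379.64; u = 217.74/2,379.64 = 9.15%.
Change = 9.15% − 9.93% = −0.78 pp.

The unemployment rate changed by −0.78 percentage points.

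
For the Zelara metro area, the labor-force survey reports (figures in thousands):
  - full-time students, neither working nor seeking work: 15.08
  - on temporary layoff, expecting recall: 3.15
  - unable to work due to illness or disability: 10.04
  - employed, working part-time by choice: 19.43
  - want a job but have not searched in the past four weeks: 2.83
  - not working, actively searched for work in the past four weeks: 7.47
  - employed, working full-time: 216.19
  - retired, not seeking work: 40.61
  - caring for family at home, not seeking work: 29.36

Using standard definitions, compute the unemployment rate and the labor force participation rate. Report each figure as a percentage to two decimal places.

Unemployment rate ≈ 4.31%; labor force participation rate ≈ 71.55%.

Employed = 19.43 + 216.19 = 235.62 thousand.
Unemployed = 3.15 + 7.47 = 10.62 thousand (jobless and actively searching, or on temporary layoff).
Labor force = 235.62 + 10.62 = 246.24 thousand.
Not in labor force = 15.08 + 10.04 + 2.83 + 40.61 + 29.36 = 97.92 thousand (those not working and not actively searching are outside the labor force — including those who want a job but have given up searching).
Civilian working-age population = 246.24 + 97.92 = 344.16 thousand.
Unemployment rate = 10.62 / 246.24 = 4.31%.
Labor force participation rate = 246.24 / 344.16 = 71.55%.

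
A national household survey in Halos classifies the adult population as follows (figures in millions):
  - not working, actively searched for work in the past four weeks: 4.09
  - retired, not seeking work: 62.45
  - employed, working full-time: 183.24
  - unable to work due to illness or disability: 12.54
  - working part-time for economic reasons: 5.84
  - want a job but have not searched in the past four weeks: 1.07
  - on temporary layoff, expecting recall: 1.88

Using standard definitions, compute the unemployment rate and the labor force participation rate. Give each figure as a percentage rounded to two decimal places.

Employed = 183.24 + 5.84 = 189.08 million (anyone who worked, including part-time for economic reasons, counts as employed).
Unemployed = 4.09 + 1.88 = 5.97 million (jobless and actively searching, or on temporary layoff).
Labor force = 189.08 + 5.97 = 195.05 million.
Not in labor force = 62.45 + 12.54 + 1.07 = 76.06 million (those not working and not actively searching are outside the labor force — including those who want a job but have given up searching).
Civilian working-age population = 195.05 + 76.06 = 271.11 million.
Unemployment rate = 5.97 / 195.05 = 3.06%.
Labor force participation rate = 195.05 / 271.11 = 71.94%.

Unemployment rate ≈ 3.06%; labor force participation rate ≈ 71.94%.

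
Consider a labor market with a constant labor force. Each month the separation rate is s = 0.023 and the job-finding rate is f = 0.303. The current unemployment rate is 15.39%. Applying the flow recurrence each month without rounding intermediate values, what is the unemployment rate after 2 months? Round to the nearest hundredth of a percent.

Unemployment rate after two months ≈ 10.84%.

With a fixed labor force, u_{t+1} = u_t + s·(1−u_t) − f·u_t = u_t·(1−s−f) + s.
Here 1−s−f = 0.674 and s = 0.023.
u_1 = 0.153900 × 0.674 + 0.023 = 0.126729.
u_2 = 0.126729 × 0.674 + 0.023 = 0.108415.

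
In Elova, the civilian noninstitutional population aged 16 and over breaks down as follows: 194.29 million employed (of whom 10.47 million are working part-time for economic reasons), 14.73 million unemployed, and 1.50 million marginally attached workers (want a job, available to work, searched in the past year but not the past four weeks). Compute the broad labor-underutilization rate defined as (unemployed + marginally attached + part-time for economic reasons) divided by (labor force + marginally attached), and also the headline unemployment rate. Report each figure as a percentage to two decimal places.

Labor force = 194.29 + 14.73 = 209.02 million.
Numerator = 14.73 + 1.50 + 10.47 = 26.70 million.
Denominator = 209.02 + 1.50 = 210.52 million.
Broad rate = 26.70 / 210.52 = 12.68%.
Headline unemployment rate = 14.73 / 209.02 = 7.05%.

Broad underutilization rate ≈ 12.68%; headline unemployment rate ≈ 7.05%.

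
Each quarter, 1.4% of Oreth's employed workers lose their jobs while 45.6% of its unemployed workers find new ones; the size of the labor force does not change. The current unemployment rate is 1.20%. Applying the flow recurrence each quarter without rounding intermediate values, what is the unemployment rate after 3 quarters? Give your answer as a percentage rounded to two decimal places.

With a fixed labor force, u_{t+1} = u_t + s·(1−u_t) − f·u_t = u_t·(1−s−f) + s.
Here 1−s−f = 0.530 and s = 0.014.
u_1 = 0.012000 × 0.530 + 0.014 = 0.020360.
u_2 = 0.020360 × 0.530 + 0.014 = 0.024791.
u_3 = 0.024791 × 0.530 + 0.014 = 0.027139.

Unemployment rate after three quarters ≈ 2.71%.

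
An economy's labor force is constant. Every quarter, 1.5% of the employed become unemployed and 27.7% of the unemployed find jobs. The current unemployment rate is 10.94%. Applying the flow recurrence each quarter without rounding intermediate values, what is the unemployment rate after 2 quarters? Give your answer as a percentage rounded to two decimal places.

With a fixed labor force, u_{t+1} = u_t + s·(1−u_t) − f·u_t = u_t·(1−s−f) + s.
Here 1−s−f = 0.708 and s = 0.015.
u_1 = 0.109400 × 0.708 + 0.015 = 0.092455.
u_2 = 0.092455 × 0.708 + 0.015 = 0.080458.

Unemployment rate after two quarters ≈ 8.05%.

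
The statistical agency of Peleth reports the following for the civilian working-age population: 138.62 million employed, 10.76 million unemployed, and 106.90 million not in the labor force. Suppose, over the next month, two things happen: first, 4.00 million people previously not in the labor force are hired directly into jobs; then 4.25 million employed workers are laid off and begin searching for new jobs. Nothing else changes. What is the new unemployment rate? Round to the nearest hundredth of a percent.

Initially, labor force = 138.62 + 10.76 = 149.38 million, so u = 10.76/149.38 = 7.20%.
After the first change, employed and labor force both rise by 4.00; unemployed unchanged → E = 142.62, U = 10.76, labor force = 153.38 million.
After the second change, employed falls and unemployed rises by 4.25; labor force unchanged → E = 138.37, U = 15.01, labor force = 153.38 million.
New unemployment rate = 15.01 / 153.38 = 9.79%.

New unemployment rate ≈ 9.79%.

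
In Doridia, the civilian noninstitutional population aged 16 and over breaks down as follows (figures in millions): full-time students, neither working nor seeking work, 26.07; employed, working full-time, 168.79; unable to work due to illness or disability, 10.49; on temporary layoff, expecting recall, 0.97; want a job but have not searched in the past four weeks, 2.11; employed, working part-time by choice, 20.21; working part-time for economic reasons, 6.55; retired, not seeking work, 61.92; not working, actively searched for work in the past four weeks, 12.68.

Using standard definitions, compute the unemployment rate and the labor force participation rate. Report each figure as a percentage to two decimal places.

Unemployment rate ≈ 6.52%; labor force participation rate ≈ 67.53%.

Employed = 168.79 + 20.21 + 6.55 = 195.55 million (anyone who worked, including part-time for economic reasons, counts as employed).
Unemployed = 0.97 + 12.68 = 13.65 million (jobless and actively searching, or on temporary layoff).
Labor force = 195.55 + 13.65 = 209.20 million.
Not in labor force = 26.07 + 10.49 + 2.11 + 61.92 = 100.59 million (those not working and not actively searching are outside the labor force — including those who want a job but have given up searching).
Civilian working-age population = 209.20 + 100.59 = 309.79 million.
Unemployment rate = 13.65 / 209.20 = 6.52%.
Labor force participation rate = 209.20 / 309.79 = 67.53%.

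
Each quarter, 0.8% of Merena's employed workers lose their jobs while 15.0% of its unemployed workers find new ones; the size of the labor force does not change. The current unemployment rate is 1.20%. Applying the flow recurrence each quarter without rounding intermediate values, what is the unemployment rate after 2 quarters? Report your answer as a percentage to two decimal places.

With a fixed labor force, u_{t+1} = u_t + s·(1−u_t) − f·u_t = u_t·(1−s−f) + s.
Here 1−s−f = 0.842 and s = 0.008.
u_1 = 0.012000 × 0.842 + 0.008 = 0.018104.
u_2 = 0.018104 × 0.842 + 0.008 = 0.023244.

Unemployment rate after two quarters ≈ 2.32%.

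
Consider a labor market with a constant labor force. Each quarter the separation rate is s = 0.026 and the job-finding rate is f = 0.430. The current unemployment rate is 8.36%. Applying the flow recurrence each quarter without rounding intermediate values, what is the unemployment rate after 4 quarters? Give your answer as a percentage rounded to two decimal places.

Unemployment rate after four quarters ≈ 5.93%.

With a fixed labor force, u_{t+1} = u_t + s·(1−u_t) − f·u_t = u_t·(1−s−f) + s.
Here 1−s−f = 0.544 and s = 0.026.
u_1 = 0.083600 × 0.544 + 0.026 = 0.071478.
u_2 = 0.071478 × 0.544 + 0.026 = 0.064884.
u_3 = 0.064884 × 0.544 + 0.026 = 0.061297.
u_4 = 0.061297 × 0.544 + 0.026 = 0.059346.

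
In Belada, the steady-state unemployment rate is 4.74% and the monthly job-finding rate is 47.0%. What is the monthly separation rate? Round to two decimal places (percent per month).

From u* = s/(s+f): s = u·f/(1−u).
s = 0.0474 × 47.0 / (1 − 0.0474) = 2.2278 / 0.9526 ≈ 2.34% per month.

Separation rate ≈ 2.34% per month.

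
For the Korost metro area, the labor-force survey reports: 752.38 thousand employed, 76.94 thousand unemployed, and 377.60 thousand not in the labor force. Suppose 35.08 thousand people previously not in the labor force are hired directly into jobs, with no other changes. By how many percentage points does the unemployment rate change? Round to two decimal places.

Initially, labor force = 752.38 + 76.94 = 829.32 thousand, so u = 76.94/829.32 = 9.28%.
After the change, employed and labor force both rise by 35.08; unemployed unchanged → E = 787.46, U = 76.94, labor force = 864.40 thousand.
New unemployment rate = 76.94 / 864.40 = 8.90%.
Change = 8.90% − 9.28% = −0.38 percentage points.

The unemployment rate changes by −0.38 percentage points.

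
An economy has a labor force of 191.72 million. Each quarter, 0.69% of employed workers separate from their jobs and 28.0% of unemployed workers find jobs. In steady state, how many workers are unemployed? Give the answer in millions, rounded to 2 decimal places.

About 4.61 million are unemployed in steady state.

Steady-state unemployment rate u* = s/(s+f) = 0.69/(0.69+28.0) = 0.024050.
Unemployed = u* × labor force = 0.024050 × 191.72 ≈ 4.61 million.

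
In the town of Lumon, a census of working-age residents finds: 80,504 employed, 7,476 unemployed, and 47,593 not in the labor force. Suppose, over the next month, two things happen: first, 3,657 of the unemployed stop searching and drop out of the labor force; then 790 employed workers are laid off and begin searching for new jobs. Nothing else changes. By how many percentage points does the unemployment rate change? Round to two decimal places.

Initially, labor force = 80,504 + 7,476 = 87,980, so u = 7,476/87,980 = 8.50%.
After the first change, unemployed and labor force both fall by 3,657 → E = 80,504, U = 3,819, labor force = 84,323.
After the second change, employed falls and unemployed rises by 790; labor force unchanged → E = 79,714, U = 4,609, labor force = 84,323.
New unemployment rate = 4,609 / 84,323 = 5.47%.
Change = 5.47% − 8.50% = −3.03 percentage points.

The unemployment rate changes by −3.03 percentage points.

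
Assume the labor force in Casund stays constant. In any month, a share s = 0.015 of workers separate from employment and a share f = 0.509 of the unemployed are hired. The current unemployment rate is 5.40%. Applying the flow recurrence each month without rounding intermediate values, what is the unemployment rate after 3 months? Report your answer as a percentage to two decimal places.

Unemployment rate after three months ≈ 3.14%.

With a fixed labor force, u_{t+1} = u_t + s·(1−u_t) − f·u_t = u_t·(1−s−f) + s.
Here 1−s−f = 0.476 and s = 0.015.
u_1 = 0.054000 × 0.476 + 0.015 = 0.040704.
u_2 = 0.040704 × 0.476 + 0.015 = 0.034375.
u_3 = 0.034375 × 0.476 + 0.015 = 0.031363.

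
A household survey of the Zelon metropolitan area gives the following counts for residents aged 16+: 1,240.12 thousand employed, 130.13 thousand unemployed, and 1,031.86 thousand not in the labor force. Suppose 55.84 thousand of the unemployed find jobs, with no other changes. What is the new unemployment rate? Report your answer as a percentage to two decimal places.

Initially, labor force = 1,240.12 + 130.13 = 1,370.25 thousand, so u = 130.13/1,370.25 = 9.50%.
After the change, unemployed falls and employed rises by 55.84; labor force unchanged → E = 1,295.96, U = 74.29, labor force = 1,370.25 thousand.
New unemployment rate = 74.29 / 1,370.25 = 5.42%.

New unemployment rate ≈ 5.42%.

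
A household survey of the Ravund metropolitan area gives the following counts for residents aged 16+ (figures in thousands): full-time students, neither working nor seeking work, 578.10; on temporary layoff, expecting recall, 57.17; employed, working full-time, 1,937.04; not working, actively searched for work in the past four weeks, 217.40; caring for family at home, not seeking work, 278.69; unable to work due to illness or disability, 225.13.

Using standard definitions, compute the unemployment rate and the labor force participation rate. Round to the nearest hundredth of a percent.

Employed = 1,937.04 thousand.
Unemployed = 57.17 + 217.40 = 274.57 thousand (jobless and actively searching, or on temporary layoff).
Labor force = 1,937.04 + 274.57 = 2,211.61 thousand.
Not in labor force = 578.10 + 278.69 + 225.13 = 1,081.92 thousand (those not working and not actively searching are outside the labor force).
Civilian working-age population = 2,211.61 + 1,081.92 = 3,293.53 thousand.
Unemployment rate = 274.57 / 2,211.61 = 12.41%.
Labor force participation rate = 2,211.61 / 3,293.53 = 67.15%.

Unemployment rate ≈ 12.41%; labor force participation rate ≈ 67.15%.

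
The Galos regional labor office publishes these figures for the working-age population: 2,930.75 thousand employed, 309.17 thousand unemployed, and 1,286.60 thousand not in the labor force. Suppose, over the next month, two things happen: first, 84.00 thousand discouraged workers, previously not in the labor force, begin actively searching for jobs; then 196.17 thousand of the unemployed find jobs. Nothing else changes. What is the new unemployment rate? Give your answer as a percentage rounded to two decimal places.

Initially, labor force = 2,930.75 + 309.17 = 3,239.92 thousand, so u = 309.17/3,239.92 = 9.54%.
After the first change, unemployed and labor force both rise by 84.00 → E = 2,930.75, U = 393.17, labor force = 3,323.92 thousand.
After the second change, unemployed falls and employed rises by 196.17; labor force unchanged → E = 3,126.92, U = 197.00, labor force = 3,323.92 thousand.
New unemployment rate = 197.00 / 3,323.92 = 5.93%.

New unemployment rate ≈ 5.93%.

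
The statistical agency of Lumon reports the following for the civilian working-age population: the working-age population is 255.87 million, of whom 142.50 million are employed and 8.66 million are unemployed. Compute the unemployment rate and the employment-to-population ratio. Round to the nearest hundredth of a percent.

Labor force = employed + unemployed = 142.50 + 8.66 = 151.16 million.
Unemployment rate = 8.66 / 151.16 = 5.73%.
Employment-population ratio = 142.50 / 255.87 = 55.69%.

Unemployment rate ≈ 5.73%; employment-population ratio ≈ 55.69%.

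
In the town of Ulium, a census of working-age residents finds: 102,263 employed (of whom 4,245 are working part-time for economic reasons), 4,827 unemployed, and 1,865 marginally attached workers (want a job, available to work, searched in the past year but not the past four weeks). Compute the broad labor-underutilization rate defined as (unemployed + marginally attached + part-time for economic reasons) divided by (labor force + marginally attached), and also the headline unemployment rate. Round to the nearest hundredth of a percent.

Broad underutilization rate ≈ 10.04%; headline unemployment rate ≈ 4.51%.

Labor force = 102,263 + 4,827 = 107,090.
Numerator = 4,827 + 1,865 + 4,245 = 10,937.
Denominator = 107,090 + 1,865 = 108,955.
Broad rate = 10,937 / 108,955 = 10.04%.
Headline unemployment rate = 4,827 / 107,090 = 4.51%.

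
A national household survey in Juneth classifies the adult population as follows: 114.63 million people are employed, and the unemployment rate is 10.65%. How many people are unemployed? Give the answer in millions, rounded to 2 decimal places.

About 13.66 million are unemployed.

Let U be the number unemployed. The labor force is E + U, and U/(E+U) = 0.1065.
So U = 0.1065 × 114.63 / (1 − 0.1065) = 12.2081 / 0.8935 ≈ 13.66 million.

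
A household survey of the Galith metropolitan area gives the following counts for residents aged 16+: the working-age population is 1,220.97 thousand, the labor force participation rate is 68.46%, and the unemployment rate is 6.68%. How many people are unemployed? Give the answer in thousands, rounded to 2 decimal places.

About 55.84 thousand are unemployed.

Labor force = 0.6846 × 1,220.97 = 835.88 thousand.
Unemployed = 0.0668 × 835.88 ≈ 55.84 thousand.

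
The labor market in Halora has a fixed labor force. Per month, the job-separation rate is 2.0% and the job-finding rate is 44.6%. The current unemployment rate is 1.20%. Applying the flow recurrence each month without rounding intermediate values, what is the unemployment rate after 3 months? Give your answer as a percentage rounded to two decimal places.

Unemployment rate after three months ≈ 3.82%.

With a fixed labor force, u_{t+1} = u_t + s·(1−u_t) − f·u_t = u_t·(1−s−f) + s.
Here 1−s−f = 0.534 and s = 0.020.
u_1 = 0.012000 × 0.534 + 0.020 = 0.026408.
u_2 = 0.026408 × 0.534 + 0.020 = 0.034102.
u_3 = 0.034102 × 0.534 + 0.020 = 0.038210.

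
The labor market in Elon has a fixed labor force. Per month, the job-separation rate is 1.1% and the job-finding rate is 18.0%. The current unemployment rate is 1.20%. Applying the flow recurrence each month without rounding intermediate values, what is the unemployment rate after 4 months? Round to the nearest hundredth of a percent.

Unemployment rate after four months ≈ 3.81%.

With a fixed labor force, u_{t+1} = u_t + s·(1−u_t) − f·u_t = u_t·(1−s−f) + s.
Here 1−s−f = 0.809 and s = 0.011.
u_1 = 0.012000 × 0.809 + 0.011 = 0.020708.
u_2 = 0.020708 × 0.809 + 0.011 = 0.027753.
u_3 = 0.027753 × 0.809 + 0.011 = 0.033452.
u_4 = 0.033452 × 0.809 + 0.011 = 0.038063.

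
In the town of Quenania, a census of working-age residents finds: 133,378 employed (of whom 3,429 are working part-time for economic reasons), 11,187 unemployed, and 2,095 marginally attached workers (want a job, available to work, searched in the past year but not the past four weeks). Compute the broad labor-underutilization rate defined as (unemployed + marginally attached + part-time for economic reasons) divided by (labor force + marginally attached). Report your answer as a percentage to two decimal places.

Labor force = 133,378 + 11,187 = 144,565.
Numerator = 11,187 + 2,095 + 3,429 = 16,711.
Denominator = 144,565 + 2,095 = 146,660.
Broad rate = 16,711 / 146,660 = 11.39%.

Broad underutilization rate ≈ 11.39%.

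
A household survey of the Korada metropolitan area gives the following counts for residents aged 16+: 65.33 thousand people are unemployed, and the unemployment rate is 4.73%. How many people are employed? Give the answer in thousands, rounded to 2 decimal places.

About 1,315.85 thousand are employed.

Labor force = U / u = 65.33 / 0.0473 ≈ 1,381.18 thousand.
Employed = labor force − unemployed = 1,381.18 − 65.33 = 1,315.85 thousand.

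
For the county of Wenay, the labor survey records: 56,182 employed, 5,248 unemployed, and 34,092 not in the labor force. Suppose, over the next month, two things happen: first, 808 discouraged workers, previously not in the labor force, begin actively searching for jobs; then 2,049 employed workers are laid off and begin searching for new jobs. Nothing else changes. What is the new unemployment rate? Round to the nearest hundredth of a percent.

Initially, labor force = 56,182 + 5,248 = 61,430, so u = 5,248/61,430 = 8.54%.
After the first change, unemployed and labor force both rise by 808 → E = 56,182, U = 6,056, labor force = 62,238.
After the second change, employed falls and unemployed rises by 2,049; labor force unchanged → E = 54,133, U = 8,105, labor force = 62,238.
New unemployment rate = 8,105 / 62,238 = 13.02%.

New unemployment rate ≈ 13.02%.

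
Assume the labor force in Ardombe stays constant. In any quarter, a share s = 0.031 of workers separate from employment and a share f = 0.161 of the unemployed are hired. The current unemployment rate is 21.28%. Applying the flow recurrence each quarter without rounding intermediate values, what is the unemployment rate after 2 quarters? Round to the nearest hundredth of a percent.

Unemployment rate after two quarters ≈ 19.50%.

With a fixed labor force, u_{t+1} = u_t + s·(1−u_t) − f·u_t = u_t·(1−s−f) + s.
Here 1−s−f = 0.808 and s = 0.031.
u_1 = 0.212800 × 0.808 + 0.031 = 0.202942.
u_2 = 0.202942 × 0.808 + 0.031 = 0.194977.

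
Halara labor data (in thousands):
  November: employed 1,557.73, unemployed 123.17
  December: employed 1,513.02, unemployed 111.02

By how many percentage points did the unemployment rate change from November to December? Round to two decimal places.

November: labor force = 1,557.73 + 123.17 = 1,680.90; u = 123.17/1,680.90 = 7.33%.
December: labor force = 1,513.02 + 111.02 = 1,624.04; u = 111.02/1,624.04 = 6.84%.
Change = 6.84% − 7.33% = −0.49 pp.

The unemployment rate changed by −0.49 percentage points.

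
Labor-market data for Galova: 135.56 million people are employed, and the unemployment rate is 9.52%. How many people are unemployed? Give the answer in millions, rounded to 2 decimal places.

About 14.26 million are unemployed.

Let U be the number unemployed. The labor force is E + U, and U/(E+U) = 0.0952.
So U = 0.0952 × 135.56 / (1 − 0.0952) = 12.9053 / 0.9048 ≈ 14.26 million.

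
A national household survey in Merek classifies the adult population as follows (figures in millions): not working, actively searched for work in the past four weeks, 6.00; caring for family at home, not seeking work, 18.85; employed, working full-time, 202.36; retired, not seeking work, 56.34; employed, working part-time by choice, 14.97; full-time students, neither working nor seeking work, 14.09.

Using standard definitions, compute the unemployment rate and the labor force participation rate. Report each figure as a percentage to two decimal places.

Employed = 202.36 + 14.97 = 217.33 million.
Unemployed = 6.00 million.
Labor force = 217.33 + 6.00 = 223.33 million.
Not in labor force = 18.85 + 56.34 + 14.09 = 89.28 million (those not working and not actively searching are outside the labor force).
Civilian working-age population = 223.33 + 89.28 = 312.61 million.
Unemployment rate = 6.00 / 223.33 = 2.69%.
Labor force participation rate = 223.33 / 312.61 = 71.44%.

Unemployment rate ≈ 2.69%; labor force participation rate ≈ 71.44%.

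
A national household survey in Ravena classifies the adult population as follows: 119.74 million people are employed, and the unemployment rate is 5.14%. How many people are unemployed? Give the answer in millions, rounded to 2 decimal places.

Let U be the number unemployed. The labor force is E + U, and U/(E+U) = 0.0514.
So U = 0.0514 × 119.74 / (1 − 0.0514) = 6.1546 / 0.9486 ≈ 6.49 million.

About 6.49 million are unemployed.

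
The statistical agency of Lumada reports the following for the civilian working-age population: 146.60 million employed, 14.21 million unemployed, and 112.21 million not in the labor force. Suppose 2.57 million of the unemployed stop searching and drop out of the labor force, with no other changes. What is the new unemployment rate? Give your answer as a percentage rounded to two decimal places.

Initially, labor force = 146.60 + 14.21 = 160.81 million, so u = 14.21/160.81 = 8.84%.
After the change, unemployed and labor force both fall by 2.57 → E = 146.60, U = 11.64, labor force = 158.24 million.
New unemployment rate = 11.64 / 158.24 = 7.36%.

New unemployment rate ≈ 7.36%.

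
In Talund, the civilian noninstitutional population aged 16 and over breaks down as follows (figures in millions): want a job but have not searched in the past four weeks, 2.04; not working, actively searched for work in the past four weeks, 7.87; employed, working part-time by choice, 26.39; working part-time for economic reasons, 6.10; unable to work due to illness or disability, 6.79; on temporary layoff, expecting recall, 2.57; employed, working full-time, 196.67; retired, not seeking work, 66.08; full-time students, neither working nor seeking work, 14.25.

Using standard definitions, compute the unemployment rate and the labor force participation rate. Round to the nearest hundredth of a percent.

Employed = 26.39 + 6.10 + 196.67 = 229.16 million (anyone who worked, including part-time for economic reasons, counts as employed).
Unemployed = 7.87 + 2.57 = 10.44 million (jobless and actively searching, or on temporary layoff).
Labor force = 229.16 + 10.44 = 239.60 million.
Not in labor force = 2.04 + 6.79 + 66.08 + 14.25 = 89.16 million (those not working and not actively searching are outside the labor force — including those who want a job but have given up searching).
Civilian working-age population = 239.60 + 89.16 = 328.76 million.
Unemployment rate = 10.44 / 239.60 = 4.36%.
Labor force participation rate = 239.60 / 328.76 = 72.88%.

Unemployment rate ≈ 4.36%; labor force participation rate ≈ 72.88%.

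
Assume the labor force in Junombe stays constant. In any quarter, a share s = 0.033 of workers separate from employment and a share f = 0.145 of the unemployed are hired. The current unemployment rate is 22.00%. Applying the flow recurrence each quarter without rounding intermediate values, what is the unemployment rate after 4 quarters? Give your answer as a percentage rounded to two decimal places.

Unemployment rate after four quarters ≈ 20.12%.

With a fixed labor force, u_{t+1} = u_t + s·(1−u_t) − f·u_t = u_t·(1−s−f) + s.
Here 1−s−f = 0.822 and s = 0.033.
u_1 = 0.220000 × 0.822 + 0.033 = 0.213840.
u_2 = 0.213840 × 0.822 + 0.033 = 0.208776.
u_3 = 0.208776 × 0.822 + 0.033 = 0.204614.
u_4 = 0.204614 × 0.822 + 0.033 = 0.201193.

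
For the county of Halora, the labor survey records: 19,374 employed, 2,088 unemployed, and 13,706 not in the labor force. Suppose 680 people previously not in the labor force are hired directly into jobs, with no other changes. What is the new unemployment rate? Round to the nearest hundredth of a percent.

Initially, labor force = 19,374 + 2,088 = 21,462, so u = 2,088/21,462 = 9.73%.
After the change, employed and labor force both rise by 680; unemployed unchanged → E = 20,054, U = 2,088, labor force = 22,142.
New unemployment rate = 2,088 / 22,142 = 9.43%.

New unemployment rate ≈ 9.43%.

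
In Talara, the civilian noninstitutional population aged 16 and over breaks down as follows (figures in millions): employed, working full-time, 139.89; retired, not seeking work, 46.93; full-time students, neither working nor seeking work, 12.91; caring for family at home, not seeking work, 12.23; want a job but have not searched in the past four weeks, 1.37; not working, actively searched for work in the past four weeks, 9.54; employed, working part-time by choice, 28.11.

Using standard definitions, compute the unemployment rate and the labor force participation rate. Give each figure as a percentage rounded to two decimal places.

Unemployment rate ≈ 5.37%; labor force participation rate ≈ 70.74%.

Employed = 139.89 + 28.11 = 168.00 million.
Unemployed = 9.54 million.
Labor force = 168.00 + 9.54 = 177.54 million.
Not in labor force = 46.93 + 12.91 + 12.23 + 1.37 = 73.44 million (those not working and not actively searching are outside the labor force — including those who want a job but have given up searching).
Civilian working-age population = 177.54 + 73.44 = 250.98 million.
Unemployment rate = 9.54 / 177.54 = 5.37%.
Labor force participation rate = 177.54 / 250.98 = 70.74%.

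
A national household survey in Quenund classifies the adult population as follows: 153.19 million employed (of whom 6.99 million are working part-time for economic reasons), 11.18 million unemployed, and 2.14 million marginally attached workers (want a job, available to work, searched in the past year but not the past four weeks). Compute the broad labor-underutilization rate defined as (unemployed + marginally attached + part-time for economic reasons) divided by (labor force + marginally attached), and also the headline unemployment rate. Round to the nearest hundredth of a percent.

Broad underutilization rate ≈ 12.20%; headline unemployment rate ≈ 6.80%.

Labor force = 153.19 + 11.18 = 164.37 million.
Numerator = 11.18 + 2.14 + 6.99 = 20.31 million.
Denominator = 164.37 + 2.14 = 166.51 million.
Broad rate = 20.31 / 166.51 = 12.20%.
Headline unemployment rate = 11.18 / 164.37 = 6.80%.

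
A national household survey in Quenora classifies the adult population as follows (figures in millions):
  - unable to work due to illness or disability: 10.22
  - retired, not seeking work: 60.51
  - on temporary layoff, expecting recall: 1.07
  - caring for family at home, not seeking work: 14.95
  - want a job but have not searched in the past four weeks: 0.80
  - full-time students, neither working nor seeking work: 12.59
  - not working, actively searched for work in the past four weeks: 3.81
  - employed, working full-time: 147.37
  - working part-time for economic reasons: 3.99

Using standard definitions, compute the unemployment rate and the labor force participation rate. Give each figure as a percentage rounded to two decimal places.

Employed = 147.37 + 3.99 = 151.36 million (anyone who worked, including part-time for economic reasons, counts as employed).
Unemployed = 1.07 + 3.81 = 4.88 million (jobless and actively searching, or on temporary layoff).
Labor force = 151.36 + 4.88 = 156.24 million.
Not in labor force = 10.22 + 60.51 + 14.95 + 0.80 + 12.59 = 99.07 million (those not working and not actively searching are outside the labor force — including those who want a job but have given up searching).
Civilian working-age population = 156.24 + 99.07 = 255.31 million.
Unemployment rate = 4.88 / 156.24 = 3.12%.
Labor force participation rate = 156.24 / 255.31 = 61.20%.

Unemployment rate ≈ 3.12%; labor force participation rate ≈ 61.20%.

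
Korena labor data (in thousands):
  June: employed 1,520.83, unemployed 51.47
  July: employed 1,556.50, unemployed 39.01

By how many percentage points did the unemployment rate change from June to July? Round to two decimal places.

June: labor force = 1,520.83 + 51.47 = 1,572.30; u = 51.47/1,572.30 = 3.27%.
July: labor force = 1,556.50 + 39.01 = 1,595.51; u = 39.01/1,595.51 = 2.44%.
Change = 2.44% − 3.27% = −0.83 pp.

The unemployment rate changed by −0.83 percentage points.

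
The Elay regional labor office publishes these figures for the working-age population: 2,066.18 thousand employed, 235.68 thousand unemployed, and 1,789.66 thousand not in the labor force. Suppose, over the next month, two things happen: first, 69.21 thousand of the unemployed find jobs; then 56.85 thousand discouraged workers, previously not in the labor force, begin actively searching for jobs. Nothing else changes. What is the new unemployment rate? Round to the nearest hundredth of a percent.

Initially, labor force = 2,066.18 + 235.68 = 2,301.86 thousand, so u = 235.68/2,301.86 = 10.24%.
After the first change, unemployed falls and employed rises by 69.21; labor force unchanged → E = 2,135.39, U = 166.47, labor force = 2,301.86 thousand.
After the second change, unemployed and labor force both rise by 56.85 → E = 2,135.39, U = 223.32, labor force = 2,358.71 thousand.
New unemployment rate = 223.32 / 2,358.71 = 9.47%.

New unemployment rate ≈ 9.47%.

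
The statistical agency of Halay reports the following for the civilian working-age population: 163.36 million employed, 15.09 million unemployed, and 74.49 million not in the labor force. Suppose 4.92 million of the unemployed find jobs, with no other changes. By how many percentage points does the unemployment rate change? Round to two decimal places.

The unemployment rate changes by −2.76 percentage points.

Initially, labor force = 163.36 + 15.09 = 178.45 million, so u = 15.09/178.45 = 8.46%.
After the change, unemployed falls and employed rises by 4.92; labor force unchanged → E = 168.28, U = 10.17, labor force = 178.45 million.
New unemployment rate = 10.17 / 178.45 = 5.70%.
Change = 5.70% − 8.46% = −2.76 percentage points.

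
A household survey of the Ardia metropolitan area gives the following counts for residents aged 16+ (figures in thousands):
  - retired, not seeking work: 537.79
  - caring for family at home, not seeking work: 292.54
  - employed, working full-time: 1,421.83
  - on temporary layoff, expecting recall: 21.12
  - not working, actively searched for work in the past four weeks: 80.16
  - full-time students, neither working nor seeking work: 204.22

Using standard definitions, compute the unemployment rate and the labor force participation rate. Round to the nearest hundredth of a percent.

Employed = 1,421.83 thousand.
Unemployed = 21.12 + 80.16 = 101.28 thousand (jobless and actively searching, or on temporary layoff).
Labor force = 1,421.83 + 101.28 = 1,523.11 thousand.
Not in labor force = 537.79 + 292.54 + 204.22 = 1,034.55 thousand (those not working and not actively searching are outside the labor force).
Civilian working-age population = 1,523.11 + 1,034.55 = 2,557.66 thousand.
Unemployment rate = 101.28 / 1,523.11 = 6.65%.
Labor force participation rate = 1,523.11 / 2,557.66 = 59.55%.

Unemployment rate ≈ 6.65%; labor force participation rate ≈ 59.55%.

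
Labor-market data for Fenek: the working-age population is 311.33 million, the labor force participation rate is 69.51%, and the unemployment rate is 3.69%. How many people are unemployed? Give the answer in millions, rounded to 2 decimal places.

Labor force = 0.6951 × 311.33 = 216.41 million.
Unemployed = 0.0369 × 216.41 ≈ 7.99 million.

About 7.99 million are unemployed.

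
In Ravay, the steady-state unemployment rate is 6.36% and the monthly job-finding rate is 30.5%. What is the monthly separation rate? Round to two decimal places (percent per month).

From u* = s/(s+f): s = u·f/(1−u).
s = 0.0636 × 30.5 / (1 − 0.0636) = 1.9398 / 0.9364 ≈ 2.07% per month.

Separation rate ≈ 2.07% per month.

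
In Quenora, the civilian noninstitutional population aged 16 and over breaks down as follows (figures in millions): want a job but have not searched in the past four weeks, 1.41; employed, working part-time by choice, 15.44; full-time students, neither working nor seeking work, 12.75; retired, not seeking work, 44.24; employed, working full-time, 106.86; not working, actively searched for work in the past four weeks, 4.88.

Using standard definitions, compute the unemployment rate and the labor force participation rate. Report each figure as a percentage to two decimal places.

Unemployment rate ≈ 3.84%; labor force participation rate ≈ 68.53%.

Employed = 15.44 + 106.86 = 122.30 million.
Unemployed = 4.88 million.
Labor force = 122.30 + 4.88 = 127.18 million.
Not in labor force = 1.41 + 12.75 + 44.24 = 58.40 million (those not working and not actively searching are outside the labor force — including those who want a job but have given up searching).
Civilian working-age population = 127.18 + 58.40 = 185.58 million.
Unemployment rate = 4.88 / 127.18 = 3.84%.
Labor force participation rate = 127.18 / 185.58 = 68.53%.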